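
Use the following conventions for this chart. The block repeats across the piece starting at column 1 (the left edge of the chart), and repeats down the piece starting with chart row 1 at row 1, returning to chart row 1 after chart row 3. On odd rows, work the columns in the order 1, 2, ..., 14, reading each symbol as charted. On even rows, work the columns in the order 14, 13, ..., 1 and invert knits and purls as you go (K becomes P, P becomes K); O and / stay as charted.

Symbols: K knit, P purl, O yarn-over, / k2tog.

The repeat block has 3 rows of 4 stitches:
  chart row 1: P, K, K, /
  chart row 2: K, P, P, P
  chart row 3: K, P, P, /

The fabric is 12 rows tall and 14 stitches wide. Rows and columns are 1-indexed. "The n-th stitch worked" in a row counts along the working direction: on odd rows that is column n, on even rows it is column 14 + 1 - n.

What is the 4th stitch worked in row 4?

Result:
P

Derivation:
For row 4: chart row = ((4-1) mod 3) + 1 = 1; this is a WS (even) row.
Chart row 1 tiled across columns 1-14: P K K / P K K / P K K / P K
Wrong side: read the tiled row from column 14 down to 1 and exchange K with P (leave O, /).
Row 4 as worked: P K / P P K / P P K / P P K
The 4th stitch worked is P.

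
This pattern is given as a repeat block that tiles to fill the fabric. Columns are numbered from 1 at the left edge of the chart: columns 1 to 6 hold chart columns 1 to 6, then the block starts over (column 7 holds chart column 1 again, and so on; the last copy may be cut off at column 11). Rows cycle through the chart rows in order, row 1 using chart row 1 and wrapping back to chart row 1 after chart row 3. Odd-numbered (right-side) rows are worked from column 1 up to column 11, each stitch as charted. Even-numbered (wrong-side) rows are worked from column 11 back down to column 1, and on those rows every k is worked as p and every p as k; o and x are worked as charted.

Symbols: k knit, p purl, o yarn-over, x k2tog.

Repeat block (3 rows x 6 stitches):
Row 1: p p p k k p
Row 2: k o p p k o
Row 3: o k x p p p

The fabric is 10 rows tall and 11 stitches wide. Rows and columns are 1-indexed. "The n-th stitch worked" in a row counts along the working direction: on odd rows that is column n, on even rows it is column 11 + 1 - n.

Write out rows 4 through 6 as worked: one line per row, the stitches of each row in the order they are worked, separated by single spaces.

Row 4: chart row 1, WS - tiled (columns 1-11): p p p k k p p p p k k; work from column 11 back to 1 with k<->p swapped.
Row 5: chart row 2, RS - tile across columns 1-11 and work as-is.
Row 6: chart row 3, WS - tiled (columns 1-11): o k x p p p o k x p p; work from column 11 back to 1 with k<->p swapped.

Rows as worked:
p p k k k k p p k k k
k o p p k o k o p p k
k k x p o k k k x p o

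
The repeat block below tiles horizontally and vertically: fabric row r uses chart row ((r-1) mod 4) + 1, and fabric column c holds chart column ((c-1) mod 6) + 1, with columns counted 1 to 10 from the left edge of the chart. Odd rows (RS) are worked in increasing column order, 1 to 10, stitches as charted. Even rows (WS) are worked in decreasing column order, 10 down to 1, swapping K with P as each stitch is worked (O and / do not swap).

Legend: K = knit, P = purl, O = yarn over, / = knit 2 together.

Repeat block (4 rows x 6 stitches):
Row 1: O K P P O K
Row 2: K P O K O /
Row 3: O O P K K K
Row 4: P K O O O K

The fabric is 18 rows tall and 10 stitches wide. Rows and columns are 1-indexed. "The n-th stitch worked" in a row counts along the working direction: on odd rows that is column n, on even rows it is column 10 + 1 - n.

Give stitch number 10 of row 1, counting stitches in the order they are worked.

== STITCH ==
P

Derivation:
Row 1: (1-1) mod 4 = 0, so use chart row 1. Odd row -> RS.
Chart row 1 tiled across columns 1-10: O K P P O K O K P P
RS: work column 1 to column 10, symbols as charted — the tiled row is the row as worked.
Counting 10 along the worked row gives P.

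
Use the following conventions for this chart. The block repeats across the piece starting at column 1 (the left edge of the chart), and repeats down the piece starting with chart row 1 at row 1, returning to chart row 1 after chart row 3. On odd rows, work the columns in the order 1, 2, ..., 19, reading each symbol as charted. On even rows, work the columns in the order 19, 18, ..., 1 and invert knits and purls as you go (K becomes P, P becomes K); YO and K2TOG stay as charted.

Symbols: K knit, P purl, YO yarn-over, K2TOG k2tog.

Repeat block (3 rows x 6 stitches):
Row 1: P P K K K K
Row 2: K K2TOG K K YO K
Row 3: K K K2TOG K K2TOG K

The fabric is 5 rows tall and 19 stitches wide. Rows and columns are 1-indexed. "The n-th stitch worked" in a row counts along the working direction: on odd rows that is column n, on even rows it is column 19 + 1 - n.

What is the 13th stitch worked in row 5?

Result:
K

Derivation:
For row 5: chart row = ((5-1) mod 3) + 1 = 2; this is a RS (odd) row.
Chart row 2 tiled across columns 1-19: K K2TOG K K YO K K K2TOG K K YO K K K2TOG K K YO K K
Right side: take the tiled row as-is (worked left to right from column 1).
Stitch 13 in working order -> K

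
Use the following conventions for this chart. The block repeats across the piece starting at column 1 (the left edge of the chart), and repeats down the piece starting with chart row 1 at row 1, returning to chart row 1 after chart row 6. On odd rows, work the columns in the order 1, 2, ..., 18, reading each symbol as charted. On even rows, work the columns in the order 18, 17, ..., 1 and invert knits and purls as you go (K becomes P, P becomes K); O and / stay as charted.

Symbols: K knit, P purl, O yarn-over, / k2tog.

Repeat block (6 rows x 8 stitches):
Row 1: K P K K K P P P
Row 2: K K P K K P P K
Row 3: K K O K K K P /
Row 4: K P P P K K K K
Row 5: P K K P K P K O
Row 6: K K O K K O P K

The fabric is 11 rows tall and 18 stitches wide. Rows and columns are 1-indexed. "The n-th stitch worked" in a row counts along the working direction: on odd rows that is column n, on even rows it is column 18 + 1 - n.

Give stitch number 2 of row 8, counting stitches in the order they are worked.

Result:
P

Derivation:
Row 8: (8-1) mod 6 = 1, so use chart row 2. Even row -> WS.
Chart row 2 tiled across columns 1-18: K K P K K P P K K K P K K P P K K K
WS row: flip the tiled sequence (start at column 18) and apply K<->P; O and / stay.
Row 8 as worked: P P P K K P P K P P P K K P P K P P
Stitch 2 in working order -> P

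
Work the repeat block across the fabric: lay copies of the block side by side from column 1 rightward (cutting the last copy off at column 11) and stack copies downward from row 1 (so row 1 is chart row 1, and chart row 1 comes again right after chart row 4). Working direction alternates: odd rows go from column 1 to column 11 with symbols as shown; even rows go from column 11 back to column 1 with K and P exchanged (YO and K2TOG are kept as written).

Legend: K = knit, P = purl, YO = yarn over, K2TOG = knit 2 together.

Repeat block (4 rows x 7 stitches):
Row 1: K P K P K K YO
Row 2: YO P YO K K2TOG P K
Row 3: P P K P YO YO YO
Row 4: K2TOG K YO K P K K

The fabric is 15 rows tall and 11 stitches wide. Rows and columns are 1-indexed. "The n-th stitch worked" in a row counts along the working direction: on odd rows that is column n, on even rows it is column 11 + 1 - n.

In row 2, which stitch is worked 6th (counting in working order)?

Result:
K

Derivation:
Row 2 uses chart row ((2-1) mod 4)+1 = 2. Row 2 is even, so WS.
Chart row 2 tiled across columns 1-11: YO P YO K K2TOG P K YO P YO K
Wrong side: read the tiled row from column 11 down to 1 and exchange K with P (leave YO, K2TOG).
Row 2 as worked: P YO K YO P K K2TOG P YO K YO
The 6th stitch worked is K.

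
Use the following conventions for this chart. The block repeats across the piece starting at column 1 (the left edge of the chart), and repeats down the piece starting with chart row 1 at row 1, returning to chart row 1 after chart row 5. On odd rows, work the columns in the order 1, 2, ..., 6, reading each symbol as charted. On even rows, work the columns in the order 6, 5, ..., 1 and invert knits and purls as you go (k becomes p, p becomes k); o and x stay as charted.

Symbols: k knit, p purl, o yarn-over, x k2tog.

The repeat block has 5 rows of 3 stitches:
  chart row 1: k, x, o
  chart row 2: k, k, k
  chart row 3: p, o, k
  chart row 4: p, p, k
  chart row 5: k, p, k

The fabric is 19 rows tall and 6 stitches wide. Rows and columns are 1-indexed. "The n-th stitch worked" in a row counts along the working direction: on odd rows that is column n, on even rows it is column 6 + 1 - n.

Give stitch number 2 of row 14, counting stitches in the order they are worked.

For row 14: chart row = ((14-1) mod 5) + 1 = 4; this is a WS (even) row.
Chart row 4 tiled across columns 1-6: p p k p p k
Wrong side: read the tiled row from column 6 down to 1 and exchange k with p (leave o, x).
Row 14 as worked: p k k p k k
Stitch 2 in working order -> k

Stitch:
k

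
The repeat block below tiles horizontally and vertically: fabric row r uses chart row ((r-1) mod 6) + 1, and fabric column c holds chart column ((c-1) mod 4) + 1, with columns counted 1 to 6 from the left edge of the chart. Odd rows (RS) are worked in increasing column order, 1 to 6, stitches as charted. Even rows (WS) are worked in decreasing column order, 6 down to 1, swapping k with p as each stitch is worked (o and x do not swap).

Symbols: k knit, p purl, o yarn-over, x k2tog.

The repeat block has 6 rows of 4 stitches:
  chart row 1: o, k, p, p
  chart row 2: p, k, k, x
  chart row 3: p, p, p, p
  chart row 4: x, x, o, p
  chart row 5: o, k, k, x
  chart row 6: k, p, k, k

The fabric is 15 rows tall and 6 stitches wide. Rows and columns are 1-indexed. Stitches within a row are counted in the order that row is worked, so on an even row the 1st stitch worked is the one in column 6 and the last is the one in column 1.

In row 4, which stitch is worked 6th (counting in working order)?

For row 4: chart row = ((4-1) mod 6) + 1 = 4; this is a WS (even) row.
Chart row 4 tiled across columns 1-6: x x o p x x
Wrong side: read the tiled row from column 6 down to 1 and exchange k with p (leave o, x).
Row 4 as worked: x x k o x x
Stitch 6 in working order -> x

Stitch:
x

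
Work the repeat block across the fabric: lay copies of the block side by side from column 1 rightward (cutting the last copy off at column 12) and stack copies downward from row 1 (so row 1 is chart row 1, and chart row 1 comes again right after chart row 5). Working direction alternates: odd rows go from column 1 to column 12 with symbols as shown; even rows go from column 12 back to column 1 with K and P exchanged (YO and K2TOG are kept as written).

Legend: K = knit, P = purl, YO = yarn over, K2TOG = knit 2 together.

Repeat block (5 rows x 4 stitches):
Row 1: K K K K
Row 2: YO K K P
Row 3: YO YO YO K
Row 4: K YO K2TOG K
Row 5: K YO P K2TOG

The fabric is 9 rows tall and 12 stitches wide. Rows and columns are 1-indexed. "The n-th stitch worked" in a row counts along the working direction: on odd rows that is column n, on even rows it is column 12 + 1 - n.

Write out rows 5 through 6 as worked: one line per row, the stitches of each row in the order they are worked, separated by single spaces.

== ROWS AS WORKED ==
K YO P K2TOG K YO P K2TOG K YO P K2TOG
P P P P P P P P P P P P

Derivation:
Row 5: chart row 5, RS - tile across columns 1-12 and work as-is.
Row 6: chart row 1, WS - tiled (columns 1-12): K K K K K K K K K K K K; work from column 12 back to 1 with K<->P swapped.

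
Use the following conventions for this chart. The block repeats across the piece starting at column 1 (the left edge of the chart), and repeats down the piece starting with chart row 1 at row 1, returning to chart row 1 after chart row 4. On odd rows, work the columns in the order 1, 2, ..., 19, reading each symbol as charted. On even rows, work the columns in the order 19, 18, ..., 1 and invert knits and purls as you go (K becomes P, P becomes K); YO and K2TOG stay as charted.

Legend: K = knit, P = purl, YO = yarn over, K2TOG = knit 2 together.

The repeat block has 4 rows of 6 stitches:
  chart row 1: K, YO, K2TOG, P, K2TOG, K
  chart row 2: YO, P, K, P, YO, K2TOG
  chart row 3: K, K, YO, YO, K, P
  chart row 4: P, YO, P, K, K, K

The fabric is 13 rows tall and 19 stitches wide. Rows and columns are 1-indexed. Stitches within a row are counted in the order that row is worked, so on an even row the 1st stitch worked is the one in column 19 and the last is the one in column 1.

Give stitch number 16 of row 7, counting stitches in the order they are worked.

For row 7: chart row = ((7-1) mod 4) + 1 = 3; this is a RS (odd) row.
Chart row 3 tiled across columns 1-19: K K YO YO K P K K YO YO K P K K YO YO K P K
Right side: take the tiled row as-is (worked left to right from column 1).
The 16th stitch worked is YO.

Result:
YO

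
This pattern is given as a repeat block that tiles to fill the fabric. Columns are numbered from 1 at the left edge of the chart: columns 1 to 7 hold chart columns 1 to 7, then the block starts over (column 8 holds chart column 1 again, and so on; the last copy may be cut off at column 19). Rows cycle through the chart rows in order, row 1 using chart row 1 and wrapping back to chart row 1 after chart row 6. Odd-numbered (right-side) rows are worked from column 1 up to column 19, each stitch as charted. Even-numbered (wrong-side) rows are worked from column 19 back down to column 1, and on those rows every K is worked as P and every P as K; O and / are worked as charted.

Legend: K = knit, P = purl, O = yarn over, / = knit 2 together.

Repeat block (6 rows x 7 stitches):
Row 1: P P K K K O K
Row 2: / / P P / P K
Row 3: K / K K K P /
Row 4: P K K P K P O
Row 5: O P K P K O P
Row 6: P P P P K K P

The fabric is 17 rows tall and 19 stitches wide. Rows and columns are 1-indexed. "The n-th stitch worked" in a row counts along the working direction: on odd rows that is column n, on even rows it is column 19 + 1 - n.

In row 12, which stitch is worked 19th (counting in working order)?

Row 12: (12-1) mod 6 = 5, so use chart row 6. Even row -> WS.
Chart row 6 tiled across columns 1-19: P P P P K K P P P P P K K P P P P P K
Wrong side: read the tiled row from column 19 down to 1 and exchange K with P (leave O, /).
Row 12 as worked: P K K K K K P P K K K K K P P K K K K
The 19th stitch worked is K.

Result:
K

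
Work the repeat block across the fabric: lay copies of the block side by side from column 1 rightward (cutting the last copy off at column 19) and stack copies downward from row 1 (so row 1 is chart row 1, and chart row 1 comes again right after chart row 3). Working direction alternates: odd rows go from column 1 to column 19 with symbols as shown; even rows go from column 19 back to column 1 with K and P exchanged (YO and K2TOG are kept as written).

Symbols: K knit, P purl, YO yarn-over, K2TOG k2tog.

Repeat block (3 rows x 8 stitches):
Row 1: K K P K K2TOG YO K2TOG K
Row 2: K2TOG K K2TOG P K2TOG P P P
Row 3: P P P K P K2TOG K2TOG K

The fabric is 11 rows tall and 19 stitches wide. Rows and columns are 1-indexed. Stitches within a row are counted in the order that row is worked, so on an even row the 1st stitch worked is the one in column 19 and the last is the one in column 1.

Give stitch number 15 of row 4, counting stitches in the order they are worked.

Row 4: (4-1) mod 3 = 0, so use chart row 1. Even row -> WS.
Chart row 1 tiled across columns 1-19: K K P K K2TOG YO K2TOG K K K P K K2TOG YO K2TOG K K K P
WS: work from column 19 back to column 1 (reverse the tiled row), swapping K<->P (YO and K2TOG unchanged).
Row 4 as worked: K P P P K2TOG YO K2TOG P K P P P K2TOG YO K2TOG P K P P
The 15th stitch worked is K2TOG.

Result:
K2TOG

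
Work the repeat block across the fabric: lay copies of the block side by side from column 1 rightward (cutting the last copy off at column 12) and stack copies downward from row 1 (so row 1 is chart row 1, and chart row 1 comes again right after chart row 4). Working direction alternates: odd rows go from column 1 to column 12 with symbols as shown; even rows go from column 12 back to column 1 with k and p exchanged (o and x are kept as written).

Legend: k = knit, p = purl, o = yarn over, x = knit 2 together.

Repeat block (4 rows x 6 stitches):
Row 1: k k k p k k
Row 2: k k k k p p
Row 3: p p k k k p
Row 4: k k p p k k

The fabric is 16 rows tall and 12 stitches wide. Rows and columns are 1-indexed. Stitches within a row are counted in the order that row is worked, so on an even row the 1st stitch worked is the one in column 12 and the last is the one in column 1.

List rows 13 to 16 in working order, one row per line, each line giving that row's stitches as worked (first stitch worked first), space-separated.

Result:
k k k p k k k k k p k k
k k p p p p k k p p p p
p p k k k p p p k k k p
p p k k p p p p k k p p

Derivation:
Row 13: chart row 1, RS - tile across columns 1-12 and work as-is.
Row 14: chart row 2, WS - tiled (columns 1-12): k k k k p p k k k k p p; work from column 12 back to 1 with k<->p swapped.
Row 15: chart row 3, RS - tile across columns 1-12 and work as-is.
Row 16: chart row 4, WS - tiled (columns 1-12): k k p p k k k k p p k k; work from column 12 back to 1 with k<->p swapped.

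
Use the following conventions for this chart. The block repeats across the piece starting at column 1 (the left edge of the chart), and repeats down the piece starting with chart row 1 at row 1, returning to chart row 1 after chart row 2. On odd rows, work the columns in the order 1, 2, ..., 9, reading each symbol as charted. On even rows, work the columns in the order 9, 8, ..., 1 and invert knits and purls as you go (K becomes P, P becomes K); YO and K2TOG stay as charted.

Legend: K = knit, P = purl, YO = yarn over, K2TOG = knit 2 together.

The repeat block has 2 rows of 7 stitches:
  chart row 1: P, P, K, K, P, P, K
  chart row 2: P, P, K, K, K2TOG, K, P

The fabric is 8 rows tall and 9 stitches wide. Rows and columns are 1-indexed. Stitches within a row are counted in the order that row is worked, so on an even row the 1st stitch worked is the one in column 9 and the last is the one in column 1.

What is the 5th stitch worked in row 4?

Row 4 uses chart row ((4-1) mod 2)+1 = 2. Row 4 is even, so WS.
Chart row 2 tiled across columns 1-9: P P K K K2TOG K P P P
Wrong side: read the tiled row from column 9 down to 1 and exchange K with P (leave YO, K2TOG).
Row 4 as worked: K K K P K2TOG P P K K
Stitch 5 in working order -> K2TOG

Result:
K2TOG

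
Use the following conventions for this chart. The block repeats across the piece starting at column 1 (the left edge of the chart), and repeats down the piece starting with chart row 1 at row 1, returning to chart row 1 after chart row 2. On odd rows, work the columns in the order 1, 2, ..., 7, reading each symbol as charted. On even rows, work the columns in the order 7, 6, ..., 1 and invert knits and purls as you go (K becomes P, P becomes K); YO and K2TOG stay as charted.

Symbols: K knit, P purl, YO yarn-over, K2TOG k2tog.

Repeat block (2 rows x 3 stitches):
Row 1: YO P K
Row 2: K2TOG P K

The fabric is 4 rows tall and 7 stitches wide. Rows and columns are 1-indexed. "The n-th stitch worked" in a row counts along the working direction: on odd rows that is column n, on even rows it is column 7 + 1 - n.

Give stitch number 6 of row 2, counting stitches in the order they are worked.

Row 2: (2-1) mod 2 = 1, so use chart row 2. Even row -> WS.
Chart row 2 tiled across columns 1-7: K2TOG P K K2TOG P K K2TOG
WS: work from column 7 back to column 1 (reverse the tiled row), swapping K<->P (YO and K2TOG unchanged).
Row 2 as worked: K2TOG P K K2TOG P K K2TOG
Stitch 6 in working order -> K

== STITCH ==
K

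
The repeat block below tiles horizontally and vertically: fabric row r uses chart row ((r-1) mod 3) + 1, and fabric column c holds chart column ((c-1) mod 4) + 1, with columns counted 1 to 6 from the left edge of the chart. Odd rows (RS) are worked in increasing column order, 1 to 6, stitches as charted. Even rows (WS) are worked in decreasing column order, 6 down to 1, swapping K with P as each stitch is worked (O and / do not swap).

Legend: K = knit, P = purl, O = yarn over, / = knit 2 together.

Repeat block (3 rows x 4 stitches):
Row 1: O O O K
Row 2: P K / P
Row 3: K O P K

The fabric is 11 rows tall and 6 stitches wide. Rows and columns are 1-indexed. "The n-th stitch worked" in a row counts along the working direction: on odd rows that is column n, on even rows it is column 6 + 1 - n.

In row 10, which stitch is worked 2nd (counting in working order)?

== STITCH ==
O

Derivation:
Row 10 uses chart row ((10-1) mod 3)+1 = 1. Row 10 is even, so WS.
Chart row 1 tiled across columns 1-6: O O O K O O
WS row: flip the tiled sequence (start at column 6) and apply K<->P; O and / stay.
Row 10 as worked: O O P O O O
The 2nd stitch worked is O.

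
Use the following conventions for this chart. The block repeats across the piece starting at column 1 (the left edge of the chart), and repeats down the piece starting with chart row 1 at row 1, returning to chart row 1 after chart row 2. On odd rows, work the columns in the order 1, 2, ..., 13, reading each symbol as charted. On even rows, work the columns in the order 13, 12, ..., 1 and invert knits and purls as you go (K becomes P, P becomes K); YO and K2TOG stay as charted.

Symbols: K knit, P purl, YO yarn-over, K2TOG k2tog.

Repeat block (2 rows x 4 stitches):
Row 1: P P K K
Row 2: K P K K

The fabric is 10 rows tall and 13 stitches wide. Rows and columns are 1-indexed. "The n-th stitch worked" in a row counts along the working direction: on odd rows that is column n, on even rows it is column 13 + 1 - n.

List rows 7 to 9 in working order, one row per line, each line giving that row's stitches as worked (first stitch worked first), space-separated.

Row 7: chart row 1, RS - tile across columns 1-13 and work as-is.
Row 8: chart row 2, WS - tiled (columns 1-13): K P K K K P K K K P K K K; work from column 13 back to 1 with K<->P swapped.
Row 9: chart row 1, RS - tile across columns 1-13 and work as-is.

Result:
P P K K P P K K P P K K P
P P P K P P P K P P P K P
P P K K P P K K P P K K P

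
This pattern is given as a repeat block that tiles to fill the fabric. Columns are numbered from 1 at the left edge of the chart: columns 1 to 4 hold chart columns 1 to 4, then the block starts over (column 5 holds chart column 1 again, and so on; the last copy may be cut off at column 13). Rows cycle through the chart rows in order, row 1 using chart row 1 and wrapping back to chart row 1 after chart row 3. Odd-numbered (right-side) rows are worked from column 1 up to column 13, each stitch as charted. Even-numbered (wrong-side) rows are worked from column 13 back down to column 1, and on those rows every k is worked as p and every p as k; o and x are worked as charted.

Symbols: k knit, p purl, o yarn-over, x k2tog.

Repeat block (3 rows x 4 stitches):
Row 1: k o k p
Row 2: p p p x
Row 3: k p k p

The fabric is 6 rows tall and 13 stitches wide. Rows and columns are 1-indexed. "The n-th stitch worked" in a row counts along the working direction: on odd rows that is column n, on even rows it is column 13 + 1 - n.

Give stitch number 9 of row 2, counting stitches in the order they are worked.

== STITCH ==
k

Derivation:
For row 2: chart row = ((2-1) mod 3) + 1 = 2; this is a WS (even) row.
Chart row 2 tiled across columns 1-13: p p p x p p p x p p p x p
WS: work from column 13 back to column 1 (reverse the tiled row), swapping k<->p (o and x unchanged).
Row 2 as worked: k x k k k x k k k x k k k
Stitch 9 in working order -> k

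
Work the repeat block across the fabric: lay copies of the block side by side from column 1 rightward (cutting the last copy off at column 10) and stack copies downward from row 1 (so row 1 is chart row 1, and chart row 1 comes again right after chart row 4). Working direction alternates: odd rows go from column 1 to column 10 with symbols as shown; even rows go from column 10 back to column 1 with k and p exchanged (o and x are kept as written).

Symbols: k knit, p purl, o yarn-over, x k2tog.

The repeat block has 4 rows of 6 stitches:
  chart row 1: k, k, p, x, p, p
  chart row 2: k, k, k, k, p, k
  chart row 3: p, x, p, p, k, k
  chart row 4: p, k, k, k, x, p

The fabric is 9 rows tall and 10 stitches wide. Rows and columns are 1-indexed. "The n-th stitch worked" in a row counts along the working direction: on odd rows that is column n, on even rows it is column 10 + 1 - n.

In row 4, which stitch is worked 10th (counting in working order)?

Stitch:
k

Derivation:
Row 4: (4-1) mod 4 = 3, so use chart row 4. Even row -> WS.
Chart row 4 tiled across columns 1-10: p k k k x p p k k k
WS row: flip the tiled sequence (start at column 10) and apply k<->p; o and x stay.
Row 4 as worked: p p p k k x p p p k
The 10th stitch worked is k.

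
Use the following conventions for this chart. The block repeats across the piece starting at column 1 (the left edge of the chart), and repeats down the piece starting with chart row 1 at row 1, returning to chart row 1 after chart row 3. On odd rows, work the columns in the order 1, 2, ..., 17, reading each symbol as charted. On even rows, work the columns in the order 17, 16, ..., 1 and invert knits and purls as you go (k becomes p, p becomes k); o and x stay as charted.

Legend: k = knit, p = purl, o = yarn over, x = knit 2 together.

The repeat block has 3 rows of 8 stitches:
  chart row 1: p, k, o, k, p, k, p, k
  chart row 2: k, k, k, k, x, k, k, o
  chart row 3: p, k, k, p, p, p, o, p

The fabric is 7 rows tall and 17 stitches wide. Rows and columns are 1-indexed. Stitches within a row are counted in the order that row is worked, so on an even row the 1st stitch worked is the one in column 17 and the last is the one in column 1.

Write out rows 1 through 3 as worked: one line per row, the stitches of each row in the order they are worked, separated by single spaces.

Rows as worked:
p k o k p k p k p k o k p k p k p
p o p p x p p p p o p p x p p p p
p k k p p p o p p k k p p p o p p

Derivation:
Row 1: chart row 1, RS - tile across columns 1-17 and work as-is.
Row 2: chart row 2, WS - tiled (columns 1-17): k k k k x k k o k k k k x k k o k; work from column 17 back to 1 with k<->p swapped.
Row 3: chart row 3, RS - tile across columns 1-17 and work as-is.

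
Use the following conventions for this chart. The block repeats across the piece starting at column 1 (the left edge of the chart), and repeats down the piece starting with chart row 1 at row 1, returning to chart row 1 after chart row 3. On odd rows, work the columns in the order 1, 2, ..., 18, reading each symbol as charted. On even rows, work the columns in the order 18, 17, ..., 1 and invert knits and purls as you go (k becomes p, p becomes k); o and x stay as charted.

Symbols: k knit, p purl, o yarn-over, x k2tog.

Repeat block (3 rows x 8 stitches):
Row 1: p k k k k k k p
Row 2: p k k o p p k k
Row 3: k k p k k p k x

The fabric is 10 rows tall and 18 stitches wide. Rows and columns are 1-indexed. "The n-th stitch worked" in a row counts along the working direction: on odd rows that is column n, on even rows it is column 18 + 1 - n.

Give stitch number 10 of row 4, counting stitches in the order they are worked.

For row 4: chart row = ((4-1) mod 3) + 1 = 1; this is a WS (even) row.
Chart row 1 tiled across columns 1-18: p k k k k k k p p k k k k k k p p k
WS row: flip the tiled sequence (start at column 18) and apply k<->p; o and x stay.
Row 4 as worked: p k k p p p p p p k k p p p p p p k
The 10th stitch worked is k.

Result:
k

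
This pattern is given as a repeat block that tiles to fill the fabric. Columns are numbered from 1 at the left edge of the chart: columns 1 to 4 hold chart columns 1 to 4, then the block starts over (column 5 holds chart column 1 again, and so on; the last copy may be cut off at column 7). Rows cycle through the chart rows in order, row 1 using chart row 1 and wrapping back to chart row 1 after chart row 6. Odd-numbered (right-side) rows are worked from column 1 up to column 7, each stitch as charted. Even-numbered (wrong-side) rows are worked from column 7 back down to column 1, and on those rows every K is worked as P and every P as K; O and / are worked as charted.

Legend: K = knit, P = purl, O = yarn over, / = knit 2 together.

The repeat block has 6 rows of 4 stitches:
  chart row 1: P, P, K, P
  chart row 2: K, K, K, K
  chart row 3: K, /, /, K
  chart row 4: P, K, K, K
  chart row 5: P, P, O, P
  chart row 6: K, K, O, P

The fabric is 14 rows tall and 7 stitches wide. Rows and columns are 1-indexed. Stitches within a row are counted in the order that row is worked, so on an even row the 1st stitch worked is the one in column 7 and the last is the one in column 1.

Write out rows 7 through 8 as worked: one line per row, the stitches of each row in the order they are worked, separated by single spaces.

Row 7: chart row 1, RS - tile across columns 1-7 and work as-is.
Row 8: chart row 2, WS - tiled (columns 1-7): K K K K K K K; work from column 7 back to 1 with K<->P swapped.

== ROWS AS WORKED ==
P P K P P P K
P P P P P P P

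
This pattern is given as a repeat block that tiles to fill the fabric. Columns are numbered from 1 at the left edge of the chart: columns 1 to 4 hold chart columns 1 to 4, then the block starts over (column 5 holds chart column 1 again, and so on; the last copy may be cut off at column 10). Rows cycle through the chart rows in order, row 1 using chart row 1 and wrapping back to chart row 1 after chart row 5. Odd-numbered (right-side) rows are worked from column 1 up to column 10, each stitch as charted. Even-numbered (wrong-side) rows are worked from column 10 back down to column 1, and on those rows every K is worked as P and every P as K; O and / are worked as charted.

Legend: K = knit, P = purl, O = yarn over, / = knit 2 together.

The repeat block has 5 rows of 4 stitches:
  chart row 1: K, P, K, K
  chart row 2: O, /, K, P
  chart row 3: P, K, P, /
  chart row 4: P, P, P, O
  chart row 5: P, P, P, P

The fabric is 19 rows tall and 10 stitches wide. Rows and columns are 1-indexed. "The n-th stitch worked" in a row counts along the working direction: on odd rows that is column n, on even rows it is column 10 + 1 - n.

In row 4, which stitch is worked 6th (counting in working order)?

Result:
K

Derivation:
For row 4: chart row = ((4-1) mod 5) + 1 = 4; this is a WS (even) row.
Chart row 4 tiled across columns 1-10: P P P O P P P O P P
WS: work from column 10 back to column 1 (reverse the tiled row), swapping K<->P (O and / unchanged).
Row 4 as worked: K K O K K K O K K K
Counting 6 along the worked row gives K.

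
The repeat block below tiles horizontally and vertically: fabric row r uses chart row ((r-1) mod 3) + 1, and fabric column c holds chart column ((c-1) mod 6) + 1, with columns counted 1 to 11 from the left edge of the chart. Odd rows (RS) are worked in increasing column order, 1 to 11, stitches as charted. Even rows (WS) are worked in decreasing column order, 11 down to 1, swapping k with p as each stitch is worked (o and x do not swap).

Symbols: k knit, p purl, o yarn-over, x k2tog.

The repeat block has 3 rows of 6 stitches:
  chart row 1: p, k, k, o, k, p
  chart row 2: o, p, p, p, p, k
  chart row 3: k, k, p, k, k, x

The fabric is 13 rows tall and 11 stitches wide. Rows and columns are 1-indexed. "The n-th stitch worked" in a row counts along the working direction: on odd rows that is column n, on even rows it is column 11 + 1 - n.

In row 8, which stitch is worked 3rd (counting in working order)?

Row 8 uses chart row ((8-1) mod 3)+1 = 2. Row 8 is even, so WS.
Chart row 2 tiled across columns 1-11: o p p p p k o p p p p
Wrong side: read the tiled row from column 11 down to 1 and exchange k with p (leave o, x).
Row 8 as worked: k k k k o p k k k k o
Stitch 3 in working order -> k

== STITCH ==
k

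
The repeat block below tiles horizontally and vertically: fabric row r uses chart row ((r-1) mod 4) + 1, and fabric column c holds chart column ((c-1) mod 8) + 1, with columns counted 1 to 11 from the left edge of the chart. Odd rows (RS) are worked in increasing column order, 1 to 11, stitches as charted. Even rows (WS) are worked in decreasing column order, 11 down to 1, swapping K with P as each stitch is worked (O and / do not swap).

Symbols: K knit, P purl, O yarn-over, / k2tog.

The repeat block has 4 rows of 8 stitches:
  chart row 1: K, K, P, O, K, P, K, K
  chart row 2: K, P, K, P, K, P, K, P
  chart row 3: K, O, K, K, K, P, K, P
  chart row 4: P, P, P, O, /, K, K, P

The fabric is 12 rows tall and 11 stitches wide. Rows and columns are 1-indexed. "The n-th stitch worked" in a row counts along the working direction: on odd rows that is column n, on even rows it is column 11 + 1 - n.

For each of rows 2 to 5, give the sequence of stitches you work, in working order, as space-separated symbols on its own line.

Rows as worked:
P K P K P K P K P K P
K O K K K P K P K O K
K K K K P P / O K K K
K K P O K P K K K K P

Derivation:
Row 2: chart row 2, WS - tiled (columns 1-11): K P K P K P K P K P K; work from column 11 back to 1 with K<->P swapped.
Row 3: chart row 3, RS - tile across columns 1-11 and work as-is.
Row 4: chart row 4, WS - tiled (columns 1-11): P P P O / K K P P P P; work from column 11 back to 1 with K<->P swapped.
Row 5: chart row 1, RS - tile across columns 1-11 and work as-is.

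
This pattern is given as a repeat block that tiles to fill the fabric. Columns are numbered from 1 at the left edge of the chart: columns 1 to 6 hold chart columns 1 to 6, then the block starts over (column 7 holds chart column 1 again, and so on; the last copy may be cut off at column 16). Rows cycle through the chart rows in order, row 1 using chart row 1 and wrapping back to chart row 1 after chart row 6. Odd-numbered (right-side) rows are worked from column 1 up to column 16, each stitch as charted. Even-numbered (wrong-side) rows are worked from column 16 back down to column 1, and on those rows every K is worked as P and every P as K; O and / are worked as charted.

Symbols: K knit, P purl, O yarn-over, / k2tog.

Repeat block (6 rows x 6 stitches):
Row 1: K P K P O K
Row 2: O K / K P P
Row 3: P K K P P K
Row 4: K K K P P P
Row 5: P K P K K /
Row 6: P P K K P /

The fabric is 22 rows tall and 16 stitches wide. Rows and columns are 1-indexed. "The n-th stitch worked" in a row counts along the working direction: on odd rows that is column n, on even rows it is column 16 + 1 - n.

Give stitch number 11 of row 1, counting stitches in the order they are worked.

Row 1 uses chart row ((1-1) mod 6)+1 = 1. Row 1 is odd, so RS.
Chart row 1 tiled across columns 1-16: K P K P O K K P K P O K K P K P
RS row: no reversal, no swap; stitch n worked = column n.
Counting 11 along the worked row gives O.

Stitch:
O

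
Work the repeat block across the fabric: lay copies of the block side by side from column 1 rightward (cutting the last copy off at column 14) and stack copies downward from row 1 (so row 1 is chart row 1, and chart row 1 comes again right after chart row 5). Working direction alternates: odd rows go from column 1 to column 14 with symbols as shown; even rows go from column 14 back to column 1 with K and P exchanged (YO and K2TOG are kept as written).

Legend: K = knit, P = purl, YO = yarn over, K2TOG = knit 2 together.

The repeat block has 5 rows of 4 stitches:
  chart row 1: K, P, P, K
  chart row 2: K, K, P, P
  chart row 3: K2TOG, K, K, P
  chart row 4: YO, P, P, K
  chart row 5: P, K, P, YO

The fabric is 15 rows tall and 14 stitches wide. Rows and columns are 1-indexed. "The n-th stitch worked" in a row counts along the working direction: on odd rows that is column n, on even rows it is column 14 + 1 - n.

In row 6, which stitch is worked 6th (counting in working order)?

Stitch:
P

Derivation:
Row 6 uses chart row ((6-1) mod 5)+1 = 1. Row 6 is even, so WS.
Chart row 1 tiled across columns 1-14: K P P K K P P K K P P K K P
WS row: flip the tiled sequence (start at column 14) and apply K<->P; YO and K2TOG stay.
Row 6 as worked: K P P K K P P K K P P K K P
The 6th stitch worked is P.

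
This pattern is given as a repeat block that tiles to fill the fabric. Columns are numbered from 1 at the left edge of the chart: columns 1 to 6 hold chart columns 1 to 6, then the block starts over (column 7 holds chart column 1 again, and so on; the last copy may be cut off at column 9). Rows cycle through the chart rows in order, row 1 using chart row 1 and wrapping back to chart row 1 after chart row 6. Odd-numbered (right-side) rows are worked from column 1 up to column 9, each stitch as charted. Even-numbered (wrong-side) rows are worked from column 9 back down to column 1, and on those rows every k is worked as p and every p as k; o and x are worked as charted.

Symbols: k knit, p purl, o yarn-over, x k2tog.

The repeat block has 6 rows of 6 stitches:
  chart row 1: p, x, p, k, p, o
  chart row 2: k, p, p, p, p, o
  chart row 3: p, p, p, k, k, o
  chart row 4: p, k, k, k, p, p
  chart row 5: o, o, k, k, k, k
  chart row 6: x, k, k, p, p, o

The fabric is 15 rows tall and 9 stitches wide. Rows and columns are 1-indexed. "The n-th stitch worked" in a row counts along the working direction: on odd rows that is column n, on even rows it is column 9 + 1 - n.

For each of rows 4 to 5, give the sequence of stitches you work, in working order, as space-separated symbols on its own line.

Row 4: chart row 4, WS - tiled (columns 1-9): p k k k p p p k k; work from column 9 back to 1 with k<->p swapped.
Row 5: chart row 5, RS - tile across columns 1-9 and work as-is.

== ROWS AS WORKED ==
p p k k k p p p k
o o k k k k o o k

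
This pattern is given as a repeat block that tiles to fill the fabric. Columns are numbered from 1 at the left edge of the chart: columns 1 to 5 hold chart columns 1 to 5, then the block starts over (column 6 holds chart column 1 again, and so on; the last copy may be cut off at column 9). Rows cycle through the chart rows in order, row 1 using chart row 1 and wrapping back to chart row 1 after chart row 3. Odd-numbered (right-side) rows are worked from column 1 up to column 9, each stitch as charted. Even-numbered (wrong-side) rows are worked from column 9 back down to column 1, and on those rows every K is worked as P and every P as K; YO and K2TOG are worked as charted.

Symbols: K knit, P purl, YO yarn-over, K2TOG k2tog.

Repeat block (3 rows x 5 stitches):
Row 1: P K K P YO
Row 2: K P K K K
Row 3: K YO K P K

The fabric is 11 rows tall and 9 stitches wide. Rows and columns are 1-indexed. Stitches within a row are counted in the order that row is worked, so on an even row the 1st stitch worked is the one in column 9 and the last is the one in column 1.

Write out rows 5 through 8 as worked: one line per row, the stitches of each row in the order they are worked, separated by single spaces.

Row 5: chart row 2, RS - tile across columns 1-9 and work as-is.
Row 6: chart row 3, WS - tiled (columns 1-9): K YO K P K K YO K P; work from column 9 back to 1 with K<->P swapped.
Row 7: chart row 1, RS - tile across columns 1-9 and work as-is.
Row 8: chart row 2, WS - tiled (columns 1-9): K P K K K K P K K; work from column 9 back to 1 with K<->P swapped.

== ROWS AS WORKED ==
K P K K K K P K K
K P YO P P K P YO P
P K K P YO P K K P
P P K P P P P K P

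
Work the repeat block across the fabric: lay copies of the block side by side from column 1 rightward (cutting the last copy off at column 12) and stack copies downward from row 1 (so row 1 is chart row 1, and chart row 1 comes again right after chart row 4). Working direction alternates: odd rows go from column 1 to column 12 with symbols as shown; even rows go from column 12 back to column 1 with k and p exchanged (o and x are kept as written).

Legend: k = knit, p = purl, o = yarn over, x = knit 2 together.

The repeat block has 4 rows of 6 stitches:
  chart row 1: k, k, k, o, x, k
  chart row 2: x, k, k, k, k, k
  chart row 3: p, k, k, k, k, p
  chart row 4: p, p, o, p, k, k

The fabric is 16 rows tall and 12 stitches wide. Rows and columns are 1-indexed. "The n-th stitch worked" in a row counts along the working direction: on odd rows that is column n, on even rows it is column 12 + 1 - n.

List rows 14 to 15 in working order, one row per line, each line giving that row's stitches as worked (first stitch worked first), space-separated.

== ROWS AS WORKED ==
p p p p p x p p p p p x
p k k k k p p k k k k p

Derivation:
Row 14: chart row 2, WS - tiled (columns 1-12): x k k k k k x k k k k k; work from column 12 back to 1 with k<->p swapped.
Row 15: chart row 3, RS - tile across columns 1-12 and work as-is.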